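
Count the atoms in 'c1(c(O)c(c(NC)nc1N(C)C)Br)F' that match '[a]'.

6

The query [a] means: a matches any aromatic atom.
Check the 14 heavy atoms by environment: 1× n (aromatic) → match; 5× c (aromatic) → match; 2× N → no; 3× C → no; 1× O → no; 1× Br → no; 1× F → no.
Summing the matching environments: 1 + 5 = 6 matching atoms.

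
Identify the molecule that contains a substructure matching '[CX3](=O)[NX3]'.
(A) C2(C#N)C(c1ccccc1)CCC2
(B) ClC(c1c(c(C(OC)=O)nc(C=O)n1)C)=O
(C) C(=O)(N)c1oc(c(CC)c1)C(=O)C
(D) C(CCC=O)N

C

[CX3](=O)[NX3] describes a carbonyl carbon bonded to a trivalent nitrogen (an amide).
(A) has a nitrile (-C#N) but the nitrile N is NX1 (triple-bonded), not NX3.
(B) has a methyl-ester group (-C(=O)OCH3) but the carbonyl is bonded to O, not to an NX3 nitrogen.
(C) contains a primary amide (-C(=O)NH2), which satisfies every atom and bond constraint.
(D) has a primary amino group (-NH2) but the -NH2 is not attached to a carbonyl carbon.
So the answer is (C).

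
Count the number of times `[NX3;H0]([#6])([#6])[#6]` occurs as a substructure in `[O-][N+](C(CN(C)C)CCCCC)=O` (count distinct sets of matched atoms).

1

[NX3;H0]([#6])([#6])[#6] is the SMARTS for a tertiary amine: a trivalent nitrogen with no H, bonded to three carbons.
Exactly one fragment in the molecule meets all constraints, giving 1 match.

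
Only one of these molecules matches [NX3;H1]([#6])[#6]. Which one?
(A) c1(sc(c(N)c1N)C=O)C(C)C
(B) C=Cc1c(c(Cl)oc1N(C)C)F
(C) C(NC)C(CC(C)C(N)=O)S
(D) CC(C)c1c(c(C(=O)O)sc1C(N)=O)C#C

C

[NX3;H1]([#6])[#6] describes a trivalent nitrogen with one H, bonded to two carbons (a secondary amine).
(A) has a primary amino group (-NH2) but the nitrogen has H2 and only one carbon neighbour.
(B) has a dimethylamino group (-N(CH3)2) but the nitrogen has H0, not H1.
(C) contains an N-methylamino group (-NHCH3), which satisfies every atom and bond constraint.
(D) has a primary amide (-C(=O)NH2) but the -C(=O)NH2 nitrogen has H2, not H1.
So the answer is (C).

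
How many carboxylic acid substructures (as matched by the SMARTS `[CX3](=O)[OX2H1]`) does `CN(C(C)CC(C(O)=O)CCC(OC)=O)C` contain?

[CX3](=O)[OX2H1] is the SMARTS for a carboxylic acid: an sp2 carbon double-bonded to O and single-bonded to an -OH oxygen.
Exactly one fragment in the molecule meets all constraints, giving 1 match.

1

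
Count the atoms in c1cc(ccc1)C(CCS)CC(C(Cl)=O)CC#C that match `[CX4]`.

6

The query [CX4] means: C with X4: aliphatic carbon with exactly 4 total connections (bonds + H).
Check the 18 heavy atoms by environment: 6× C (X4) → match; 1× S (X2) → no; 6× c (aromatic, X3) → no; 1× C (X3) → no; 1× O (X1) → no; 1× Cl (X1) → no; 2× C (X2) → no.
That gives 6 matching atoms.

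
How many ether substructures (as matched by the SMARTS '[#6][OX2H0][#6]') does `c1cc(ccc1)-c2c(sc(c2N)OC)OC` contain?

[#6][OX2H0][#6] is the SMARTS for an ether: an aliphatic oxygen bridging two carbons with no H on the oxygen.
The molecule carries 2 separate instances of a methoxy ether (-OCH3) meeting every constraint; each maps to a distinct set of atoms, giving 2 matches.

2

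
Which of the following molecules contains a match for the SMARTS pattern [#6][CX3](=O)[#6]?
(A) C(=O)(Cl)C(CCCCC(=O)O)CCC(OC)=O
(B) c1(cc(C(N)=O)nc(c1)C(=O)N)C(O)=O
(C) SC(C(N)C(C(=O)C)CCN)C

C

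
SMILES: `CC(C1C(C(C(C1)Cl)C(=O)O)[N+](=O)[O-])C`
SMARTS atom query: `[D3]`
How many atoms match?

7

The query [D3] means: atom with exactly three heavy-atom neighbours.
Check the 15 heavy atoms by environment: 1× C (D2) → no; 6× C (D3) → match; 1× N (charge +1, D3) → match; 1× O (charge -1, D1) → no; 3× O (D1) → no; 2× C (D1) → no; 1× Cl (D1) → no.
Summing the matching environments: 6 + 1 = 7 matching atoms.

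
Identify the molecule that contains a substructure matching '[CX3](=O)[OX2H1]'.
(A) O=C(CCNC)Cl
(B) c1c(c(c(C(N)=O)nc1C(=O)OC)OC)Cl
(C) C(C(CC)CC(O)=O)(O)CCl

C

[CX3](=O)[OX2H1] describes an sp2 carbon double-bonded to O and single-bonded to an -OH oxygen (a carboxylic acid).
(A) has an acyl chloride (-C(=O)Cl) but the carbonyl is bonded to Cl, not to an -OH oxygen.
(B) has a primary amide (-C(=O)NH2) but the carbonyl is bonded to N, not to an -OH oxygen.
(C) contains a carboxylic acid group (-C(=O)OH), which satisfies every atom and bond constraint.
So the answer is (C).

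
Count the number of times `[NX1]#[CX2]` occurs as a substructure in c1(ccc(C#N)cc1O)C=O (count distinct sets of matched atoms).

[NX1]#[CX2] is the SMARTS for a nitrile: a nitrogen triple-bonded to a two-connected carbon.
Exactly one fragment in the molecule meets all constraints, giving 1 match.

1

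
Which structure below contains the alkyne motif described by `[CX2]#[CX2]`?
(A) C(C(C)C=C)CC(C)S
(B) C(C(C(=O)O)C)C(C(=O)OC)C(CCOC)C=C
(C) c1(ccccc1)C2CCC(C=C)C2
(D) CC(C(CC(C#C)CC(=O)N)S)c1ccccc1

D

[CX2]#[CX2] describes a carbon-carbon triple bond (an alkyne).
(A) has a vinyl group (-CH=CH2) but the C=C is a double bond; both carbons are CX3, not CX2.
(B) has a vinyl group (-CH=CH2) but the C=C is a double bond; both carbons are CX3, not CX2.
(C) has a vinyl group (-CH=CH2) but the C=C is a double bond; both carbons are CX3, not CX2.
(D) contains an ethynyl group (-C#CH), which satisfies every atom and bond constraint.
So the answer is (D).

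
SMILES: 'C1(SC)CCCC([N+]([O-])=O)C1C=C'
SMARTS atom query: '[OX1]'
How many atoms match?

2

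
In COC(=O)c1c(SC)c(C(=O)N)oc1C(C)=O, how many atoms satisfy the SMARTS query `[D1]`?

7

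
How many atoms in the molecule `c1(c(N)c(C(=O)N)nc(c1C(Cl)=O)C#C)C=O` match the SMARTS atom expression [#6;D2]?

2

The query [#6;D2] means: any carbon bonded to exactly two heavy atoms.
Check the 17 heavy atoms by environment: 1× n (aromatic, D2) → no; 5× c (aromatic, D3) → no; 2× C (D2) → match; 1× C (D1) → no; 3× O (D1) → no; 2× C (D3) → no; 1× Cl (D1) → no; 2× N (D1) → no.
That gives 2 matching atoms.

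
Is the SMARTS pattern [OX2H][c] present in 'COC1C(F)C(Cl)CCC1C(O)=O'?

No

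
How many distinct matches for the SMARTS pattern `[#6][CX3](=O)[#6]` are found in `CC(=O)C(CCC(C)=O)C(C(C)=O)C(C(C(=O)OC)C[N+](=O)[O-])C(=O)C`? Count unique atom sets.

4

[#6][CX3](=O)[#6] is the SMARTS for a ketone: a carbonyl carbon (no H) flanked by two carbons.
The molecule carries 4 separate instances of an acetyl/ketone group (-C(=O)CH3) meeting every constraint; each maps to a distinct set of atoms, giving 4 matches.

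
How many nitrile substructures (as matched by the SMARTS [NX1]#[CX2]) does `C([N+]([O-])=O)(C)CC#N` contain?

[NX1]#[CX2] is the SMARTS for a nitrile: a nitrogen triple-bonded to a two-connected carbon.
Exactly one fragment in the molecule meets all constraints, giving 1 match.

1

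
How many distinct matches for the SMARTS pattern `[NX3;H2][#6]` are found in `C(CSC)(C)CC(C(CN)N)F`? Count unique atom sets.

2

[NX3;H2][#6] is the SMARTS for a primary amine: a trivalent nitrogen with two H attached to carbon.
The molecule carries 2 separate instances of a primary amino group (-NH2) meeting every constraint; each maps to a distinct set of atoms, giving 2 matches.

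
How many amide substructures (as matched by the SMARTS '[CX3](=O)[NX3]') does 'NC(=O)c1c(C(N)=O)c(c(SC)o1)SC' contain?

2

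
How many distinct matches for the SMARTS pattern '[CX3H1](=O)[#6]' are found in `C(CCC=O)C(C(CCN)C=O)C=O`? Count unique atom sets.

3

[CX3H1](=O)[#6] is the SMARTS for an aldehyde: an sp2 carbon with one H, double-bonded to O and single-bonded to carbon.
The molecule carries 3 separate instances of an aldehyde (-CHO) meeting every constraint; each maps to a distinct set of atoms, giving 3 matches.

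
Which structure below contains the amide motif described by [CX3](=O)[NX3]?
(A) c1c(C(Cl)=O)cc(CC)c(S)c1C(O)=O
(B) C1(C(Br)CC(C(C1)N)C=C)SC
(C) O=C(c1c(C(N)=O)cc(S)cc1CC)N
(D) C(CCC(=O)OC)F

[CX3](=O)[NX3] describes a carbonyl carbon bonded to a trivalent nitrogen (an amide).
(A) has a carboxylic acid group (-C(=O)OH) but the carbonyl is bonded to O, not to an NX3 nitrogen.
(B) has a primary amino group (-NH2) but the -NH2 is not attached to a carbonyl carbon.
(C) contains a primary amide (-C(=O)NH2), which satisfies every atom and bond constraint.
(D) has a methyl-ester group (-C(=O)OCH3) but the carbonyl is bonded to O, not to an NX3 nitrogen.
So the answer is (C).

C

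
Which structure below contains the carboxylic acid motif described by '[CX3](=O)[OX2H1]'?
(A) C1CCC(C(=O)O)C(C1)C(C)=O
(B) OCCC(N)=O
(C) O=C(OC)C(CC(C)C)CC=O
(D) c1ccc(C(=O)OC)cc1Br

[CX3](=O)[OX2H1] describes an sp2 carbon double-bonded to O and single-bonded to an -OH oxygen (a carboxylic acid).
(A) contains a carboxylic acid group (-C(=O)OH), which satisfies every atom and bond constraint.
(B) has a primary amide (-C(=O)NH2) but the carbonyl is bonded to N, not to an -OH oxygen.
(C) has an aldehyde (-CHO) but there is no singly-bonded oxygen on the carbonyl carbon.
(D) has a methyl-ester group (-C(=O)OCH3) but the singly-bonded O has no H (OX2H0, not OX2H1).
So the answer is (A).

A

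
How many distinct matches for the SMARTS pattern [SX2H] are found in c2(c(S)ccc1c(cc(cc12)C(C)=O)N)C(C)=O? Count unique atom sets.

[SX2H] is the SMARTS for a thiol: an aliphatic sulfur with two connections, one being H.
Exactly one fragment in the molecule meets all constraints, giving 1 match.

1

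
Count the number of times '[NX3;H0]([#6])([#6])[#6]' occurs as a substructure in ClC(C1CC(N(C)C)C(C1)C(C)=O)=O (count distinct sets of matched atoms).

[NX3;H0]([#6])([#6])[#6] is the SMARTS for a tertiary amine: a trivalent nitrogen with no H, bonded to three carbons.
Exactly one fragment in the molecule meets all constraints, giving 1 match.

1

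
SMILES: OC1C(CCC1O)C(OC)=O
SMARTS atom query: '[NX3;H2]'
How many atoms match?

0

The query [NX3;H2] means: aliphatic N with 3 total connections, two of them H — an -NH2 nitrogen (amine or amide).
Check the 11 heavy atoms by environment: 2× C (H2, X4) → no; 3× C (H1, X4) → no; 2× O (H1, X2) → no; 1× C (H0, X3) → no; 1× O (H0, X1) → no; 1× O (H0, X2) → no; 1× C (H3, X4) → no.
No environment satisfies the query, so 0 matching atoms.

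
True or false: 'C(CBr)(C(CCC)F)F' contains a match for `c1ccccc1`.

False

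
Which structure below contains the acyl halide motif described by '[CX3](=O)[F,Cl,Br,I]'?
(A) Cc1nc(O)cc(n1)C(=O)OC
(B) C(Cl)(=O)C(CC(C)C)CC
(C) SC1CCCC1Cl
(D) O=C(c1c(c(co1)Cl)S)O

B

[CX3](=O)[F,Cl,Br,I] describes a carbonyl carbon bonded to a halogen (an acyl halide).
(A) has a methyl-ester group (-C(=O)OCH3) but the carbonyl is bonded to -O-C, not to a halogen.
(B) contains an acyl chloride (-C(=O)Cl), which satisfies every atom and bond constraint.
(C) has a chloro substituent but the Cl is not on a carbonyl carbon.
(D) has a chloro substituent but the Cl is not on a carbonyl carbon.
So the answer is (B).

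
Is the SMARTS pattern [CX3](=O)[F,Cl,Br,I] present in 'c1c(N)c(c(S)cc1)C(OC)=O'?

No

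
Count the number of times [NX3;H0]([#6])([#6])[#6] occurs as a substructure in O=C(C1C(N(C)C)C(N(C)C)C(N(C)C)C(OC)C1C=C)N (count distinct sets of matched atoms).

3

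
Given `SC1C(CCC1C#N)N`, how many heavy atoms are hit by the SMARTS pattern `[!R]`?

4

The query [!R] means: !R matches any atom not in a ring.
Check the 9 heavy atoms by environment: 5× C (in 5-ring) → no; 1× S (acyclic) → match; 1× C (acyclic) → match; 2× N (acyclic) → match.
Summing the matching environments: 1 + 1 + 2 = 4 matching atoms.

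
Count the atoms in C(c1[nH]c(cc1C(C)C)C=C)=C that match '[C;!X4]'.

4

Check the 12 heavy atoms by environment: 1× n (aromatic, X3) → no; 4× c (aromatic, X3) → no; 4× C (X3) → match; 3× C (X4) → no.
That gives 4 matching atoms.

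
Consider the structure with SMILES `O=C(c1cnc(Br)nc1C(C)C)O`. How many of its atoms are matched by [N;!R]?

0

The query [N;!R] means: aliphatic nitrogen not in a ring.
Check the 13 heavy atoms by environment: 2× n (aromatic, in 6-ring) → no; 4× c (aromatic, in 6-ring) → no; 4× C (acyclic) → no; 2× O (acyclic) → no; 1× Br (acyclic) → no.
No environment satisfies the query, so 0 matching atoms.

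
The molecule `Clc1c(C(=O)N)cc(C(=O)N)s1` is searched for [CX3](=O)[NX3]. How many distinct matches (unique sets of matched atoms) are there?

[CX3](=O)[NX3] is the SMARTS for an amide: a carbonyl carbon bonded to a trivalent nitrogen.
The molecule carries 2 separate instances of a primary amide (-C(=O)NH2) meeting every constraint; each maps to a distinct set of atoms, giving 2 matches.

2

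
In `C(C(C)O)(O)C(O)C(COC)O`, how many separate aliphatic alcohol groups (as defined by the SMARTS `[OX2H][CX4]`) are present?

4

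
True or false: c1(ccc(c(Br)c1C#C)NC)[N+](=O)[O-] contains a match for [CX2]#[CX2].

True

The pattern [CX2]#[CX2] describes a carbon-carbon triple bond — an alkyne.
The molecule carries an ethynyl group (-C#CH), whose atoms satisfy every constraint of the query, so the pattern matches.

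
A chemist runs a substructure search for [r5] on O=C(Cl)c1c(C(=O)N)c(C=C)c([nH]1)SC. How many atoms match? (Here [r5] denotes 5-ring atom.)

The query [r5] means: r5 matches atoms in a five-membered ring.
Check the 15 heavy atoms by environment: 1× n (aromatic, in 5-ring) → match; 4× c (aromatic, in 5-ring) → match; 5× C (acyclic) → no; 2× O (acyclic) → no; 1× Cl (acyclic) → no; 1× N (acyclic) → no; 1× S (acyclic) → no.
Summing the matching environments: 1 + 4 = 5 matching atoms.

5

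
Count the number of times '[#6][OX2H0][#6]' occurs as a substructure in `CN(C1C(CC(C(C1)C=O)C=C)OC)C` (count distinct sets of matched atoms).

1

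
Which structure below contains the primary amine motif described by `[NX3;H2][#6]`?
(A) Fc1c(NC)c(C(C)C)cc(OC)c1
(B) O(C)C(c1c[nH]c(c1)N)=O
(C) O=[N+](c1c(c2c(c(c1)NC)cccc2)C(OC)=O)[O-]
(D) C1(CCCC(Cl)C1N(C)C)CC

[NX3;H2][#6] describes a trivalent nitrogen with two H attached to carbon (a primary amine).
(A) has an N-methylamino group (-NHCH3) but the nitrogen bears two carbons and only one H (H1), not H2.
(B) contains a primary amino group (-NH2), which satisfies every atom and bond constraint.
(C) has a nitro group (-[N+](=O)[O-]) but the nitrogen is [N+] with no H, not NX3H2.
(D) has a dimethylamino group (-N(CH3)2) but the nitrogen has H0, not H2.
So the answer is (B).

B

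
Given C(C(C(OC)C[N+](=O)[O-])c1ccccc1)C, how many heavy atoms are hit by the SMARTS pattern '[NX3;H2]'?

The query [NX3;H2] means: aliphatic N with 3 total connections, two of them H — an -NH2 nitrogen (amine or amide).
Check the 16 heavy atoms by environment: 2× C (H2, X4) → no; 2× C (H1, X4) → no; 2× C (H3, X4) → no; 1× N (charge +1, H0, X3) → no; 1× O (charge -1, H0, X1) → no; 1× O (H0, X1) → no; 1× c (aromatic, H0, X3) → no; 5× c (aromatic, H1, X3) → no; 1× O (H0, X2) → no.
No environment satisfies the query, so 0 matching atoms.

0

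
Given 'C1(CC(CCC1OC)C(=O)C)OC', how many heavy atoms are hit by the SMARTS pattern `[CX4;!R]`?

3

Check the 13 heavy atoms by environment: 6× C (X4, in 6-ring) → no; 2× O (X2, acyclic) → no; 3× C (X4, acyclic) → match; 1× C (X3, acyclic) → no; 1× O (X1, acyclic) → no.
That gives 3 matching atoms.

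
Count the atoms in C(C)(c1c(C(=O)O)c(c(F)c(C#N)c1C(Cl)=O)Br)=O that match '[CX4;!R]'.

1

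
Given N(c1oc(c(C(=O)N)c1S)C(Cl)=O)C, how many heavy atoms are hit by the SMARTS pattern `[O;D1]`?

2

The query [O;D1] means: aliphatic oxygen bonded to exactly one heavy atom.
Check the 14 heavy atoms by environment: 1× o (aromatic, D2) → no; 4× c (aromatic, D3) → no; 2× C (D3) → no; 2× O (D1) → match; 1× Cl (D1) → no; 1× S (D1) → no; 1× N (D2) → no; 1× C (D1) → no; 1× N (D1) → no.
That gives 2 matching atoms.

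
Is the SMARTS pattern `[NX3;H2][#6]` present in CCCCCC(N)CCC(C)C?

Yes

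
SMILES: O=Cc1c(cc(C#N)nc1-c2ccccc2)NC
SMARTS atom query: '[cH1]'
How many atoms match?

6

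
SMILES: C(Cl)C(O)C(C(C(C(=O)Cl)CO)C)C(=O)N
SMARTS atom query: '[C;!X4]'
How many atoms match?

The query [C;!X4] means: aliphatic carbon that does not have four total connections.
Check the 16 heavy atoms by environment: 7× C (X4) → no; 2× C (X3) → match; 2× O (X1) → no; 2× Cl (X1) → no; 2× O (X2) → no; 1× N (X3) → no.
That gives 2 matching atoms.

2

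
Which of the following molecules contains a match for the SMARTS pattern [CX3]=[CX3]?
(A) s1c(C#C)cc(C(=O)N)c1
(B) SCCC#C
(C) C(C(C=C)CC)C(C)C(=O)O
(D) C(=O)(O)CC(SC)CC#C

C

[CX3]=[CX3] describes a non-aromatic C=C double bond between two sp2 carbons (an alkene).
(A) has an ethynyl group (-C#CH) but the C-C bond is a triple bond, not a double bond.
(B) has an ethynyl group (-C#CH) but the C-C bond is a triple bond, not a double bond.
(C) contains a vinyl group (-CH=CH2), which satisfies every atom and bond constraint.
(D) has an ethynyl group (-C#CH) but the C-C bond is a triple bond, not a double bond.
So the answer is (C).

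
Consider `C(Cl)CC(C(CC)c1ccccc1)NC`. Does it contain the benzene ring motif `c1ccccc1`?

The pattern c1ccccc1 describes six aromatic carbons in a ring — a benzene ring.
The molecule carries a phenyl ring, whose atoms satisfy every constraint of the query, so the pattern matches.

Yes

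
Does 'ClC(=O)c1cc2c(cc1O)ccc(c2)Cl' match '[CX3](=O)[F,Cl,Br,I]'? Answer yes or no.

Yes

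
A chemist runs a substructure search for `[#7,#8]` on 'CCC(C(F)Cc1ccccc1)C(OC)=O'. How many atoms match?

2

The query [#7,#8] means: nitrogen or oxygen (comma = OR).
Check the 16 heavy atoms by environment: 7× C → no; 2× O → match; 1× F → no; 6× c (aromatic) → no.
That gives 2 matching atoms.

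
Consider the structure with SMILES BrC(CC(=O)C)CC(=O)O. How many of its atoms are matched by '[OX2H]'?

1

The query [OX2H] means: aliphatic oxygen with two connections, one of which is H — an -OH oxygen.
Check the 10 heavy atoms by environment: 2× C (H2, X4) → no; 1× C (H1, X4) → no; 2× C (H0, X3) → no; 2× O (H0, X1) → no; 1× C (H3, X4) → no; 1× O (H1, X2) → match; 1× Br (H0, X1) → no.
That gives 1 matching atom.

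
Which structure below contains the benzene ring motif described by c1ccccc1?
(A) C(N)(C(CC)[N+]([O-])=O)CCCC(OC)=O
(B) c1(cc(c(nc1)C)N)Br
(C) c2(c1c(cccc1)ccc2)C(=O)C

C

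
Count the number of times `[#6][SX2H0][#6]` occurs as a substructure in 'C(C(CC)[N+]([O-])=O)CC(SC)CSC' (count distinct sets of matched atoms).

[#6][SX2H0][#6] is the SMARTS for a thioether: an aliphatic sulfur bridging two carbons with no H on the sulfur.
The molecule carries 2 separate instances of a methylthio ether (-SCH3) meeting every constraint; each maps to a distinct set of atoms, giving 2 matches.

2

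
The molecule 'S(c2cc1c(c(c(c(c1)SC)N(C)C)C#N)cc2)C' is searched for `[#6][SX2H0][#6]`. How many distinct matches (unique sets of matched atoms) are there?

2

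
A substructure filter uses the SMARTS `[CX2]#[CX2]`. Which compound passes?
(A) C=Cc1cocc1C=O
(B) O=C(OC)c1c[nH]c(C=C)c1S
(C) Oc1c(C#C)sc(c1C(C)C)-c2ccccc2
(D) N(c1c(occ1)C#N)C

C

[CX2]#[CX2] describes a carbon-carbon triple bond (an alkyne).
(A) has a vinyl group (-CH=CH2) but the C=C is a double bond; both carbons are CX3, not CX2.
(B) has a vinyl group (-CH=CH2) but the C=C is a double bond; both carbons are CX3, not CX2.
(C) contains an ethynyl group (-C#CH), which satisfies every atom and bond constraint.
(D) has a nitrile (-C#N) but the triple bond is C#N, not C#C.
So the answer is (C).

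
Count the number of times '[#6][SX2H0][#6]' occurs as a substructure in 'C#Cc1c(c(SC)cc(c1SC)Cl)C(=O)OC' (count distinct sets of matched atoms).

2

[#6][SX2H0][#6] is the SMARTS for a thioether: an aliphatic sulfur bridging two carbons with no H on the sulfur.
The molecule carries 2 separate instances of a methylthio ether (-SCH3) meeting every constraint; each maps to a distinct set of atoms, giving 2 matches.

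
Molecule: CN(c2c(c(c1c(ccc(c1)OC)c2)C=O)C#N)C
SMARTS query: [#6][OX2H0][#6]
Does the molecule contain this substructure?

Yes

The pattern [#6][OX2H0][#6] describes an aliphatic oxygen bridging two carbons with no H on the oxygen — an ether.
The molecule carries a methoxy ether (-OCH3), whose atoms satisfy every constraint of the query, so the pattern matches.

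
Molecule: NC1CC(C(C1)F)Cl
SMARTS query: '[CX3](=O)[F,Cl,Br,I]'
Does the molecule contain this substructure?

No

The pattern [CX3](=O)[F,Cl,Br,I] describes a carbonyl carbon bonded to a halogen — an acyl halide.
The closest candidate here is a chloro substituent, but the Cl is not on a carbonyl carbon. No other fragment satisfies the full query, so there is no match.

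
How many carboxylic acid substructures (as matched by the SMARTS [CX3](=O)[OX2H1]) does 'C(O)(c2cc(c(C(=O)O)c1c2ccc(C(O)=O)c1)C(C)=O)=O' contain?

[CX3](=O)[OX2H1] is the SMARTS for a carboxylic acid: an sp2 carbon double-bonded to O and single-bonded to an -OH oxygen.
The molecule carries 3 separate instances of a carboxylic acid group (-C(=O)OH) meeting every constraint; each maps to a distinct set of atoms, giving 3 matches.

3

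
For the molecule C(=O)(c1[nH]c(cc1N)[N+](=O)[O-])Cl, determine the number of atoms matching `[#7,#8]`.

6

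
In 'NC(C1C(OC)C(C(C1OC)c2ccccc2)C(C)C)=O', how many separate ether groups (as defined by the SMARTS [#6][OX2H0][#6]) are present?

[#6][OX2H0][#6] is the SMARTS for an ether: an aliphatic oxygen bridging two carbons with no H on the oxygen.
The molecule carries 2 separate instances of a methoxy ether (-OCH3) meeting every constraint; each maps to a distinct set of atoms, giving 2 matches.

2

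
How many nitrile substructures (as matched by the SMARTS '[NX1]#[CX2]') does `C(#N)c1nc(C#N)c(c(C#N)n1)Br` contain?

3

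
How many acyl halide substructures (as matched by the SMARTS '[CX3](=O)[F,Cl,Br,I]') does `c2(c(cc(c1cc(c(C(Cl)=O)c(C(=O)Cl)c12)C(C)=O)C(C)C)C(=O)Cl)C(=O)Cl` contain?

4

[CX3](=O)[F,Cl,Br,I] is the SMARTS for an acyl halide: a carbonyl carbon bonded to a halogen.
The molecule carries 4 separate instances of an acyl chloride (-C(=O)Cl) meeting every constraint; each maps to a distinct set of atoms, giving 4 matches.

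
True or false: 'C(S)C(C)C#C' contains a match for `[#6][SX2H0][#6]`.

False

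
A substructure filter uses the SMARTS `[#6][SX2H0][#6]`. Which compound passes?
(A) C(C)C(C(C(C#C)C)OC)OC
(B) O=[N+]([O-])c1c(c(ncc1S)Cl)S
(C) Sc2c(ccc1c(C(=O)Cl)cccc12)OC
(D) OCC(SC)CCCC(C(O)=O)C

[#6][SX2H0][#6] describes an aliphatic sulfur bridging two carbons with no H on the sulfur (a thioether).
(A) has a methoxy ether (-OCH3) but the bridging atom is O, not S.
(B) has a thiol (-SH) but the sulfur has H1, not H0 bridging two carbons.
(C) has a methoxy ether (-OCH3) but the bridging atom is O, not S.
(D) contains a methylthio ether (-SCH3), which satisfies every atom and bond constraint.
So the answer is (D).

D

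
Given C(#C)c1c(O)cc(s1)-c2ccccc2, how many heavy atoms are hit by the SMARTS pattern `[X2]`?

4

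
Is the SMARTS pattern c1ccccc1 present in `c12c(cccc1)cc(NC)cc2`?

Yes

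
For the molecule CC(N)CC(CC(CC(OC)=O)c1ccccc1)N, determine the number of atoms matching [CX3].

1

Check the 19 heavy atoms by environment: 8× C (X4) → no; 1× C (X3) → match; 1× O (X1) → no; 1× O (X2) → no; 2× N (X3) → no; 6× c (aromatic, X3) → no.
That gives 1 matching atom.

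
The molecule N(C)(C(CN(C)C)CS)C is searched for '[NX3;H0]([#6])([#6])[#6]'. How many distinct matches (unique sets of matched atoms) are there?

2

[NX3;H0]([#6])([#6])[#6] is the SMARTS for a tertiary amine: a trivalent nitrogen with no H, bonded to three carbons.
The molecule carries 2 separate instances of a dimethylamino group (-N(CH3)2) meeting every constraint; each maps to a distinct set of atoms, giving 2 matches.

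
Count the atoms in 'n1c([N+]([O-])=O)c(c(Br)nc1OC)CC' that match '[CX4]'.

3

The query [CX4] means: C with X4: aliphatic carbon with exactly 4 total connections (bonds + H).
Check the 14 heavy atoms by environment: 2× n (aromatic, X2) → no; 4× c (aromatic, X3) → no; 3× C (X4) → match; 1× N (charge +1, X3) → no; 1× O (charge -1, X1) → no; 1× O (X1) → no; 1× Br (X1) → no; 1× O (X2) → no.
That gives 3 matching atoms.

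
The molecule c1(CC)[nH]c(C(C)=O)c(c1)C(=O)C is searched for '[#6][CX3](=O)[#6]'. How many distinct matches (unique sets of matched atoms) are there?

2

[#6][CX3](=O)[#6] is the SMARTS for a ketone: a carbonyl carbon (no H) flanked by two carbons.
The molecule carries 2 separate instances of an acetyl/ketone group (-C(=O)CH3) meeting every constraint; each maps to a distinct set of atoms, giving 2 matches.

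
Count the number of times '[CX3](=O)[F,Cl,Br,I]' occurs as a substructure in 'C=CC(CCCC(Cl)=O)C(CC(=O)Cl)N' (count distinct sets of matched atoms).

2

[CX3](=O)[F,Cl,Br,I] is the SMARTS for an acyl halide: a carbonyl carbon bonded to a halogen.
The molecule carries 2 separate instances of an acyl chloride (-C(=O)Cl) meeting every constraint; each maps to a distinct set of atoms, giving 2 matches.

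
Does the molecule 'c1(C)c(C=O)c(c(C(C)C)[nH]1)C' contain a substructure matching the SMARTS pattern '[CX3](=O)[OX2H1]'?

The pattern [CX3](=O)[OX2H1] describes an sp2 carbon double-bonded to O and single-bonded to an -OH oxygen — a carboxylic acid.
The closest candidate here is an aldehyde (-CHO), but there is no singly-bonded oxygen on the carbonyl carbon. No other fragment satisfies the full query, so there is no match.

No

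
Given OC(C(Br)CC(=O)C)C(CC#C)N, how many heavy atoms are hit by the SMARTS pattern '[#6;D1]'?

2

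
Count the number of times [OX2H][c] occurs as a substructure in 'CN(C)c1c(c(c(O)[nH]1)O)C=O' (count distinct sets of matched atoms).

[OX2H][c] is the SMARTS for a phenol: a hydroxyl oxygen attached to an aromatic carbon.
The molecule carries 2 separate instances of a hydroxyl group (-OH) meeting every constraint; each maps to a distinct set of atoms, giving 2 matches.

2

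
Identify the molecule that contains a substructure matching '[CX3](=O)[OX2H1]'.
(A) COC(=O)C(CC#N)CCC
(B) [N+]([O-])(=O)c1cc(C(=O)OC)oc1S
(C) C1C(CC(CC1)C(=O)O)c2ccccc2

[CX3](=O)[OX2H1] describes an sp2 carbon double-bonded to O and single-bonded to an -OH oxygen (a carboxylic acid).
(A) has a methyl-ester group (-C(=O)OCH3) but the singly-bonded O has no H (OX2H0, not OX2H1).
(B) has a methyl-ester group (-C(=O)OCH3) but the singly-bonded O has no H (OX2H0, not OX2H1).
(C) contains a carboxylic acid group (-C(=O)OH), which satisfies every atom and bond constraint.
So the answer is (C).

C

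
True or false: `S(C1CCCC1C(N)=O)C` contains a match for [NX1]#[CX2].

The pattern [NX1]#[CX2] describes a nitrogen triple-bonded to a two-connected carbon — a nitrile.
The closest candidate here is a primary amide (-C(=O)NH2), but the nitrogen is NX3, not NX1. No other fragment satisfies the full query, so there is no match.

False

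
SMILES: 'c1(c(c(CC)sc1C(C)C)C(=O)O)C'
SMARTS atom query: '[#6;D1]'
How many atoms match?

The query [#6;D1] means: carbon bonded to exactly one heavy atom.
Check the 14 heavy atoms by environment: 1× s (aromatic, D2) → no; 4× c (aromatic, D3) → no; 2× C (D3) → no; 4× C (D1) → match; 2× O (D1) → no; 1× C (D2) → no.
That gives 4 matching atoms.

4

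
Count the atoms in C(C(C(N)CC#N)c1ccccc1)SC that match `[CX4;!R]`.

5

The query [CX4;!R] means: aliphatic carbon with four total connections, not in a ring.
Check the 15 heavy atoms by environment: 5× C (X4, acyclic) → match; 6× c (aromatic, X3, in 6-ring) → no; 1× C (X2, acyclic) → no; 1× N (X1, acyclic) → no; 1× S (X2, acyclic) → no; 1× N (X3, acyclic) → no.
That gives 5 matching atoms.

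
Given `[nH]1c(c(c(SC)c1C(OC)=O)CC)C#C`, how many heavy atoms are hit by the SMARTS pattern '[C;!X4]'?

Check the 15 heavy atoms by environment: 1× n (aromatic, X3) → no; 4× c (aromatic, X3) → no; 2× C (X2) → match; 1× S (X2) → no; 4× C (X4) → no; 1× C (X3) → match; 1× O (X1) → no; 1× O (X2) → no.
Summing the matching environments: 2 + 1 = 3 matching atoms.

3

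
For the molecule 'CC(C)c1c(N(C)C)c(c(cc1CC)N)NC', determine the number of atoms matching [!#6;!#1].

Check the 17 heavy atoms by environment: 6× c (aromatic) → no; 3× N → match; 8× C → no.
That gives 3 matching atoms.

3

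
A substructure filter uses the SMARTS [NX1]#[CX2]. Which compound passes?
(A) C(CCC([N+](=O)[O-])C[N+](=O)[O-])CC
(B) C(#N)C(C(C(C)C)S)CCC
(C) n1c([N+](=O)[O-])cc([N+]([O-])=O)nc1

[NX1]#[CX2] describes a nitrogen triple-bonded to a two-connected carbon (a nitrile).
(A) has a nitro group (-[N+](=O)[O-]) but there is no C#N triple bond.
(B) contains a nitrile (-C#N), which satisfies every atom and bond constraint.
(C) has a nitro group (-[N+](=O)[O-]) but there is no C#N triple bond.
So the answer is (B).

B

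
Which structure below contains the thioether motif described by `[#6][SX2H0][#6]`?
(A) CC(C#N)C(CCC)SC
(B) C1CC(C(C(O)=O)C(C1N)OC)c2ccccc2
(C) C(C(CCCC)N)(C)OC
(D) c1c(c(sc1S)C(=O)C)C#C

A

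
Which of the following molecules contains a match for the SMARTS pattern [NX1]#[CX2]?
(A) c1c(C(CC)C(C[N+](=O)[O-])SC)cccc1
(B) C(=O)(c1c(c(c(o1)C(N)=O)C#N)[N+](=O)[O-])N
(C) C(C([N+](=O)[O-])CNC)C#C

B

[NX1]#[CX2] describes a nitrogen triple-bonded to a two-connected carbon (a nitrile).
(A) has a nitro group (-[N+](=O)[O-]) but there is no C#N triple bond.
(B) contains a nitrile (-C#N), which satisfies every atom and bond constraint.
(C) has a nitro group (-[N+](=O)[O-]) but there is no C#N triple bond.
So the answer is (B).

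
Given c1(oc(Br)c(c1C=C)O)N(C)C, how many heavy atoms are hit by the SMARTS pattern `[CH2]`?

1

The query [CH2] means: aliphatic carbon with exactly two hydrogens.
Check the 12 heavy atoms by environment: 1× o (aromatic, H0) → no; 4× c (aromatic, H0) → no; 1× C (H1) → no; 1× C (H2) → match; 1× O (H1) → no; 1× N (H0) → no; 2× C (H3) → no; 1× Br (H0) → no.
That gives 1 matching atom.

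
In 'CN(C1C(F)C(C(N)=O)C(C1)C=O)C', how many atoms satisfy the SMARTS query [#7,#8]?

Check the 14 heavy atoms by environment: 9× C → no; 2× O → match; 2× N → match; 1× F → no.
Summing the matching environments: 2 + 2 = 4 matching atoms.

4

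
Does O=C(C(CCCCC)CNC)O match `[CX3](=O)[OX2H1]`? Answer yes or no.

The pattern [CX3](=O)[OX2H1] describes an sp2 carbon double-bonded to O and single-bonded to an -OH oxygen — a carboxylic acid.
The molecule carries a carboxylic acid group (-C(=O)OH), whose atoms satisfy every constraint of the query, so the pattern matches.

Yes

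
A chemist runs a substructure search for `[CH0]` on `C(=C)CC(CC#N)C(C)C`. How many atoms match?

The query [CH0] means: aliphatic carbon with no attached hydrogen.
Check the 10 heavy atoms by environment: 3× C (H2) → no; 3× C (H1) → no; 1× C (H0) → match; 1× N (H0) → no; 2× C (H3) → no.
That gives 1 matching atom.

1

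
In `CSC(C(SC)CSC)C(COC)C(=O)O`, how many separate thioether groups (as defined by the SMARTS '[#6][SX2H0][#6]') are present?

3

[#6][SX2H0][#6] is the SMARTS for a thioether: an aliphatic sulfur bridging two carbons with no H on the sulfur.
The molecule carries 3 separate instances of a methylthio ether (-SCH3) meeting every constraint; each maps to a distinct set of atoms, giving 3 matches.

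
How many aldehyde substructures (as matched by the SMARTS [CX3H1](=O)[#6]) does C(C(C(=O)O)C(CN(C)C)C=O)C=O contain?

[CX3H1](=O)[#6] is the SMARTS for an aldehyde: an sp2 carbon with one H, double-bonded to O and single-bonded to carbon.
The molecule carries 2 separate instances of an aldehyde (-CHO) meeting every constraint; each maps to a distinct set of atoms, giving 2 matches.

2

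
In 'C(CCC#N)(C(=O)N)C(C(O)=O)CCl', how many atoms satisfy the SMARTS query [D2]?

The query [D2] means: atom with exactly two heavy-atom neighbours.
Check the 14 heavy atoms by environment: 4× C (D2) → match; 4× C (D3) → no; 1× Cl (D1) → no; 3× O (D1) → no; 2× N (D1) → no.
That gives 4 matching atoms.

4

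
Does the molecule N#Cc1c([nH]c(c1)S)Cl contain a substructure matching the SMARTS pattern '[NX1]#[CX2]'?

Yes

The pattern [NX1]#[CX2] describes a nitrogen triple-bonded to a two-connected carbon — a nitrile.
The molecule carries a nitrile (-C#N), whose atoms satisfy every constraint of the query, so the pattern matches.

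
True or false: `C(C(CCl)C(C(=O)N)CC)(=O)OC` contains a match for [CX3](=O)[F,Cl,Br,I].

False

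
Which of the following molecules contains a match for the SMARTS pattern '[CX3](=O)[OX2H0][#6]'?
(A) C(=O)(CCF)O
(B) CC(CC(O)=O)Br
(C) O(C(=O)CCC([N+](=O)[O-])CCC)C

C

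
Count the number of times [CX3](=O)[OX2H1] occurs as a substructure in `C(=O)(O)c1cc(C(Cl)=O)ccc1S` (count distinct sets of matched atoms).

1

[CX3](=O)[OX2H1] is the SMARTS for a carboxylic acid: an sp2 carbon double-bonded to O and single-bonded to an -OH oxygen.
Exactly one fragment in the molecule meets all constraints, giving 1 match.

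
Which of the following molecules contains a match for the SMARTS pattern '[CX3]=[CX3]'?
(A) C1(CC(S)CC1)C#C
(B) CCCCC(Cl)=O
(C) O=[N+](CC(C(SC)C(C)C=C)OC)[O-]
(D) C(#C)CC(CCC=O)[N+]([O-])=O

[CX3]=[CX3] describes a non-aromatic C=C double bond between two sp2 carbons (an alkene).
(A) has an ethynyl group (-C#CH) but the C-C bond is a triple bond, not a double bond.
(B) has an ethyl group (-CH2CH3) but its C-C bond is a single bond between CX4 carbons, not CX3=CX3.
(C) contains a vinyl group (-CH=CH2), which satisfies every atom and bond constraint.
(D) has an ethynyl group (-C#CH) but the C-C bond is a triple bond, not a double bond.
So the answer is (C).

C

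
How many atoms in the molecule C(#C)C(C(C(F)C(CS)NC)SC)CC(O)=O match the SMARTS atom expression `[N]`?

Check the 17 heavy atoms by environment: 11× C → no; 1× N → match; 2× S → no; 2× O → no; 1× F → no.
That gives 1 matching atom.

1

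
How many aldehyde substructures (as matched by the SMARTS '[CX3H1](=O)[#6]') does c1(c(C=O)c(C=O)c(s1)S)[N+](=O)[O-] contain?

2

[CX3H1](=O)[#6] is the SMARTS for an aldehyde: an sp2 carbon with one H, double-bonded to O and single-bonded to carbon.
The molecule carries 2 separate instances of an aldehyde (-CHO) meeting every constraint; each maps to a distinct set of atoms, giving 2 matches.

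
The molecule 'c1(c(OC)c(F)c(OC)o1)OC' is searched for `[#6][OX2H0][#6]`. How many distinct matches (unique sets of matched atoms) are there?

[#6][OX2H0][#6] is the SMARTS for an ether: an aliphatic oxygen bridging two carbons with no H on the oxygen.
The molecule carries 3 separate instances of a methoxy ether (-OCH3) meeting every constraint; each maps to a distinct set of atoms, giving 3 matches.

3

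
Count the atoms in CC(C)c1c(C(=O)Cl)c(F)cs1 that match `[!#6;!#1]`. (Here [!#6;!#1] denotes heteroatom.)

The query [!#6;!#1] means: not carbon and not hydrogen — any heteroatom.
Check the 12 heavy atoms by environment: 1× s (aromatic) → match; 4× c (aromatic) → no; 4× C → no; 1× O → match; 1× Cl → match; 1× F → match.
Summing the matching environments: 1 + 1 + 1 + 1 = 4 matching atoms.

4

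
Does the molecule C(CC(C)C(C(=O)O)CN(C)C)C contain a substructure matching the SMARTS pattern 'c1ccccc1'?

No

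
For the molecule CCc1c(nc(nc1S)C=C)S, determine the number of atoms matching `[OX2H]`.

0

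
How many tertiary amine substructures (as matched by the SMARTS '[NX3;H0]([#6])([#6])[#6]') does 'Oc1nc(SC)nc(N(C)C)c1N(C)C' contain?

2

[NX3;H0]([#6])([#6])[#6] is the SMARTS for a tertiary amine: a trivalent nitrogen with no H, bonded to three carbons.
The molecule carries 2 separate instances of a dimethylamino group (-N(CH3)2) meeting every constraint; each maps to a distinct set of atoms, giving 2 matches.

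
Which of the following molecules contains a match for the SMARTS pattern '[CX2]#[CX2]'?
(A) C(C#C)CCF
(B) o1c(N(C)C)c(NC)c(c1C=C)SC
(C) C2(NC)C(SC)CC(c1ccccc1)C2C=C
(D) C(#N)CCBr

A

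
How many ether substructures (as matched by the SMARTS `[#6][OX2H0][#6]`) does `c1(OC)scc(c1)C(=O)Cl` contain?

[#6][OX2H0][#6] is the SMARTS for an ether: an aliphatic oxygen bridging two carbons with no H on the oxygen.
Exactly one fragment in the molecule meets all constraints, giving 1 match.

1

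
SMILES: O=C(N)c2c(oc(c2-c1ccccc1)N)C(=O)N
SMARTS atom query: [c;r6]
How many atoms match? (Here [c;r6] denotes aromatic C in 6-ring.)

The query [c;r6] means: aromatic carbon that belongs to a six-membered ring.
Check the 18 heavy atoms by environment: 1× o (aromatic, in 5-ring) → no; 4× c (aromatic, in 5-ring) → no; 3× N (acyclic) → no; 2× C (acyclic) → no; 2× O (acyclic) → no; 6× c (aromatic, in 6-ring) → match.
That gives 6 matching atoms.

6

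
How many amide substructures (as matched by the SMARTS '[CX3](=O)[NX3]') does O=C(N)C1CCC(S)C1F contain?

1

[CX3](=O)[NX3] is the SMARTS for an amide: a carbonyl carbon bonded to a trivalent nitrogen.
Exactly one fragment in the molecule meets all constraints, giving 1 match.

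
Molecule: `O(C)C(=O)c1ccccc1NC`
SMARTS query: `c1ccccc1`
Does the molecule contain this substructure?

Yes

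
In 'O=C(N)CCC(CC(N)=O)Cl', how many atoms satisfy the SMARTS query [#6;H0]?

2

The query [#6;H0] means: any carbon with no attached hydrogen.
Check the 11 heavy atoms by environment: 3× C (H2) → no; 1× C (H1) → no; 2× C (H0) → match; 2× O (H0) → no; 2× N (H2) → no; 1× Cl (H0) → no.
That gives 2 matching atoms.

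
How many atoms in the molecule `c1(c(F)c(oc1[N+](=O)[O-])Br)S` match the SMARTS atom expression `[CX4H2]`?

0

Check the 11 heavy atoms by environment: 1× o (aromatic, H0, X2) → no; 4× c (aromatic, H0, X3) → no; 1× N (charge +1, H0, X3) → no; 1× O (charge -1, H0, X1) → no; 1× O (H0, X1) → no; 1× F (H0, X1) → no; 1× Br (H0, X1) → no; 1× S (H1, X2) → no.
No environment satisfies the query, so 0 matching atoms.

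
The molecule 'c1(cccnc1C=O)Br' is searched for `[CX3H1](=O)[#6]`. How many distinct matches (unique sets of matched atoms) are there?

[CX3H1](=O)[#6] is the SMARTS for an aldehyde: an sp2 carbon with one H, double-bonded to O and single-bonded to carbon.
Exactly one fragment in the molecule meets all constraints, giving 1 match.

1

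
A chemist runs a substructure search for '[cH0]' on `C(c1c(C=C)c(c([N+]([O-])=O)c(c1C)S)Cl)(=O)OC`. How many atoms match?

6

Check the 18 heavy atoms by environment: 6× c (aromatic, H0) → match; 1× Cl (H0) → no; 1× C (H0) → no; 3× O (H0) → no; 2× C (H3) → no; 1× N (charge +1, H0) → no; 1× O (charge -1, H0) → no; 1× S (H1) → no; 1× C (H1) → no; 1× C (H2) → no.
That gives 6 matching atoms.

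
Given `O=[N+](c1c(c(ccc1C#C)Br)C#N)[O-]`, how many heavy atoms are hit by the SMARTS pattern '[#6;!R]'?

Check the 14 heavy atoms by environment: 6× c (aromatic, in 6-ring) → no; 3× C (acyclic) → match; 1× N (acyclic) → no; 1× Br (acyclic) → no; 1× N (charge +1, acyclic) → no; 1× O (charge -1, acyclic) → no; 1× O (acyclic) → no.
That gives 3 matching atoms.

3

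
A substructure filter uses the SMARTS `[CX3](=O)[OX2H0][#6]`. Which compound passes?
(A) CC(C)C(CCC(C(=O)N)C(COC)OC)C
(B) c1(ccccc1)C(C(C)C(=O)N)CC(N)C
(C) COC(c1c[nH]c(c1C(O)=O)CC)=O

[CX3](=O)[OX2H0][#6] describes a carbonyl carbon bonded to an oxygen that is itself bonded to carbon (no H on that O) (an ester).
(A) has a methoxy ether (-OCH3) but the ether oxygen is not adjacent to a C=O carbon.
(B) has a primary amide (-C(=O)NH2) but the carbonyl is bonded to N, not to an O-C linkage.
(C) contains a methyl-ester group (-C(=O)OCH3), which satisfies every atom and bond constraint.
So the answer is (C).

C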